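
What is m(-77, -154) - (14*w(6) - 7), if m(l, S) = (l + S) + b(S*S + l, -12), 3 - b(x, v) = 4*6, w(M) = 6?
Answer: -329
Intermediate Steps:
b(x, v) = -21 (b(x, v) = 3 - 4*6 = 3 - 1*24 = 3 - 24 = -21)
m(l, S) = -21 + S + l (m(l, S) = (l + S) - 21 = (S + l) - 21 = -21 + S + l)
m(-77, -154) - (14*w(6) - 7) = (-21 - 154 - 77) - (14*6 - 7) = -252 - (84 - 7) = -252 - 1*77 = -252 - 77 = -329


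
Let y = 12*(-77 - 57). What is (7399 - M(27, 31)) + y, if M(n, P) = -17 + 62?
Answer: 5746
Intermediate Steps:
M(n, P) = 45
y = -1608 (y = 12*(-134) = -1608)
(7399 - M(27, 31)) + y = (7399 - 1*45) - 1608 = (7399 - 45) - 1608 = 7354 - 1608 = 5746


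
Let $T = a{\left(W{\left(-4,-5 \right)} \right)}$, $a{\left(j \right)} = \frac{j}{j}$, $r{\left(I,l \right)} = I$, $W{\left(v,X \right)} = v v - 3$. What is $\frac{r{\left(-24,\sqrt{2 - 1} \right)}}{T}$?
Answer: $-24$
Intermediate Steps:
$W{\left(v,X \right)} = -3 + v^{2}$ ($W{\left(v,X \right)} = v^{2} - 3 = -3 + v^{2}$)
$a{\left(j \right)} = 1$
$T = 1$
$\frac{r{\left(-24,\sqrt{2 - 1} \right)}}{T} = - \frac{24}{1} = \left(-24\right) 1 = -24$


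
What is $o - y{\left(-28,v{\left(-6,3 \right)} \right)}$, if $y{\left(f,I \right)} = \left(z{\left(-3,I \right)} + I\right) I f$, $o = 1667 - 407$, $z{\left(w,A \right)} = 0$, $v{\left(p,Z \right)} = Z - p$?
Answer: $3528$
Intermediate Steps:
$o = 1260$
$y{\left(f,I \right)} = f I^{2}$ ($y{\left(f,I \right)} = \left(0 + I\right) I f = I I f = f I^{2}$)
$o - y{\left(-28,v{\left(-6,3 \right)} \right)} = 1260 - - 28 \left(3 - -6\right)^{2} = 1260 - - 28 \left(3 + 6\right)^{2} = 1260 - - 28 \cdot 9^{2} = 1260 - \left(-28\right) 81 = 1260 - -2268 = 1260 + 2268 = 3528$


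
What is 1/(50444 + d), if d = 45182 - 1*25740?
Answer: 1/69886 ≈ 1.4309e-5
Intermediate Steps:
d = 19442 (d = 45182 - 25740 = 19442)
1/(50444 + d) = 1/(50444 + 19442) = 1/69886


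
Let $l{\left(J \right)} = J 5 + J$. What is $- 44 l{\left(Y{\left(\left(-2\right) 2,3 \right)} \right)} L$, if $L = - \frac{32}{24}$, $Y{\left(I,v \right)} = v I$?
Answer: $-4224$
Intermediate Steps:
$Y{\left(I,v \right)} = I v$
$l{\left(J \right)} = 6 J$ ($l{\left(J \right)} = 5 J + J = 6 J$)
$L = - \frac{4}{3}$ ($L = \left(-32\right) \frac{1}{24} = - \frac{4}{3} \approx -1.3333$)
$- 44 l{\left(Y{\left(\left(-2\right) 2,3 \right)} \right)} L = - 44 \cdot 6 \left(-2\right) 2 \cdot 3 \left(- \frac{4}{3}\right) = - 44 \cdot 6 \left(\left(-4\right) 3\right) \left(- \frac{4}{3}\right) = - 44 \cdot 6 \left(-12\right) \left(- \frac{4}{3}\right) = \left(-44\right) \left(-72\right) \left(- \frac{4}{3}\right) = 3168 \left(- \frac{4}{3}\right) = -4224$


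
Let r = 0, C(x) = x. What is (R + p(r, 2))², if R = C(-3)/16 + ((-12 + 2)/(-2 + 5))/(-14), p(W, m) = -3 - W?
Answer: 982081/112896 ≈ 8.6990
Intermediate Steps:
R = 17/336 (R = -3/16 + ((-12 + 2)/(-2 + 5))/(-14) = -3*1/16 - 10/3*(-1/14) = -3/16 - 10*⅓*(-1/14) = -3/16 - 10/3*(-1/14) = -3/16 + 5/21 = 17/336 ≈ 0.050595)
(R + p(r, 2))² = (17/336 + (-3 - 1*0))² = (17/336 + (-3 + 0))² = (17/336 - 3)² = (-991/336)² = 982081/112896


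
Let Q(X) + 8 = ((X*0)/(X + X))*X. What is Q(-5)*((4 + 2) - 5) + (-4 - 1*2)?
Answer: -14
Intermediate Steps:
Q(X) = -8 (Q(X) = -8 + ((X*0)/(X + X))*X = -8 + (0/((2*X)))*X = -8 + (0*(1/(2*X)))*X = -8 + 0*X = -8 + 0 = -8)
Q(-5)*((4 + 2) - 5) + (-4 - 1*2) = -8*((4 + 2) - 5) + (-4 - 1*2) = -8*(6 - 5) + (-4 - 2) = -8*1 - 6 = -8 - 6 = -14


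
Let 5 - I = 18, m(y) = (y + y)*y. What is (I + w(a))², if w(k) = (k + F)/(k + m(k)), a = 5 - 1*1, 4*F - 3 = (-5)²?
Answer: 208849/1296 ≈ 161.15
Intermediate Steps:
m(y) = 2*y² (m(y) = (2*y)*y = 2*y²)
F = 7 (F = ¾ + (¼)*(-5)² = ¾ + (¼)*25 = ¾ + 25/4 = 7)
a = 4 (a = 5 - 1 = 4)
I = -13 (I = 5 - 1*18 = 5 - 18 = -13)
w(k) = (7 + k)/(k + 2*k²) (w(k) = (k + 7)/(k + 2*k²) = (7 + k)/(k + 2*k²))
(I + w(a))² = (-13 + (7 + 4)/(4*(1 + 2*4)))² = (-13 + (¼)*11/(1 + 8))² = (-13 + (¼)*11/9)² = (-13 + (¼)*(⅑)*11)² = (-13 + 11/36)² = (-457/36)² = 208849/1296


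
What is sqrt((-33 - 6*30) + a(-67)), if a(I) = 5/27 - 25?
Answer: I*sqrt(19263)/9 ≈ 15.421*I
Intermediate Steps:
a(I) = -670/27 (a(I) = 5*(1/27) - 25 = 5/27 - 25 = -670/27)
sqrt((-33 - 6*30) + a(-67)) = sqrt((-33 - 6*30) - 670/27) = sqrt((-33 - 180) - 670/27) = sqrt(-213 - 670/27) = sqrt(-6421/27) = I*sqrt(19263)/9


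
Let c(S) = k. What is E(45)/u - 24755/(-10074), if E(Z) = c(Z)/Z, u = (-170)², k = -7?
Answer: 5365634497/2183539500 ≈ 2.4573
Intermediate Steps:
c(S) = -7
u = 28900
E(Z) = -7/Z
E(45)/u - 24755/(-10074) = -7/45/28900 - 24755/(-10074) = -7*1/45*(1/28900) - 24755*(-1/10074) = -7/45*1/28900 + 24755/10074 = -7/1300500 + 24755/10074 = 5365634497/2183539500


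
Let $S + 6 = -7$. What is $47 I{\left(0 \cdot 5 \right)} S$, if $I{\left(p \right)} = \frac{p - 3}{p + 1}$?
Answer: $1833$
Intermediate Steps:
$S = -13$ ($S = -6 - 7 = -13$)
$I{\left(p \right)} = \frac{-3 + p}{1 + p}$
$47 I{\left(0 \cdot 5 \right)} S = 47 \frac{-3 + 0 \cdot 5}{1 + 0 \cdot 5} \left(-13\right) = 47 \frac{-3 + 0}{1 + 0} \left(-13\right) = 47 \cdot 1^{-1} \left(-3\right) \left(-13\right) = 47 \cdot 1 \left(-3\right) \left(-13\right) = 47 \left(-3\right) \left(-13\right) = \left(-141\right) \left(-13\right) = 1833$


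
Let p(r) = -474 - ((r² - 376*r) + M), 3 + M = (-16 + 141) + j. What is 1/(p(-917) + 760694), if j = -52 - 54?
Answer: -1/425477 ≈ -2.3503e-6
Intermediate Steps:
j = -106
M = 16 (M = -3 + ((-16 + 141) - 106) = -3 + (125 - 106) = -3 + 19 = 16)
p(r) = -490 - r² + 376*r (p(r) = -474 - ((r² - 376*r) + 16) = -474 - (16 + r² - 376*r) = -474 + (-16 - r² + 376*r) = -490 - r² + 376*r)
1/(p(-917) + 760694) = 1/((-490 - 1*(-917)² + 376*(-917)) + 760694) = 1/((-490 - 1*840889 - 344792) + 760694) = 1/((-490 - 840889 - 344792) + 760694) = 1/(-1186171 + 760694) = 1/(-425477) = -1/425477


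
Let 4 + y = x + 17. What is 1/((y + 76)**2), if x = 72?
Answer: 1/25921 ≈ 3.8579e-5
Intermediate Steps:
y = 85 (y = -4 + (72 + 17) = -4 + 89 = 85)
1/((y + 76)**2) = 1/((85 + 76)**2) = 1/(161**2) = 1/25921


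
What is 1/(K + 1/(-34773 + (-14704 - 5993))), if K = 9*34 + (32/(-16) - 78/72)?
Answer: 110940/33605573 ≈ 0.0033012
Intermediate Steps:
K = 3635/12 (K = 306 + (32*(-1/16) - 78*1/72) = 306 + (-2 - 13/12) = 306 - 37/12 = 3635/12 ≈ 302.92)
1/(K + 1/(-34773 + (-14704 - 5993))) = 1/(3635/12 + 1/(-34773 + (-14704 - 5993))) = 1/(3635/12 + 1/(-34773 - 20697)) = 1/(3635/12 + 1/(-55470)) = 1/(3635/12 - 1/55470) = 1/(33605573/110940) = 110940/33605573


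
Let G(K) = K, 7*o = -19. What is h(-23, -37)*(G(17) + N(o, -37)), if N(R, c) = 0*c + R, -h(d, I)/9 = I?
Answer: 33300/7 ≈ 4757.1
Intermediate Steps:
o = -19/7 (o = (1/7)*(-19) = -19/7 ≈ -2.7143)
h(d, I) = -9*I
N(R, c) = R (N(R, c) = 0 + R = R)
h(-23, -37)*(G(17) + N(o, -37)) = (-9*(-37))*(17 - 19/7) = 333*(100/7) = 33300/7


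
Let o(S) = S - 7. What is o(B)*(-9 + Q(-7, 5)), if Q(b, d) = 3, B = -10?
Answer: 102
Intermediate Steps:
o(S) = -7 + S
o(B)*(-9 + Q(-7, 5)) = (-7 - 10)*(-9 + 3) = -17*(-6) = 102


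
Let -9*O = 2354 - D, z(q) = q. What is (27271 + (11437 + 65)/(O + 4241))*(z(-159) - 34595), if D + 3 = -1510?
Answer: -5419036912240/5717 ≈ -9.4788e+8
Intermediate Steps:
D = -1513 (D = -3 - 1510 = -1513)
O = -1289/3 (O = -(2354 - 1*(-1513))/9 = -(2354 + 1513)/9 = -1/9*3867 = -1289/3 ≈ -429.67)
(27271 + (11437 + 65)/(O + 4241))*(z(-159) - 34595) = (27271 + (11437 + 65)/(-1289/3 + 4241))*(-159 - 34595) = (27271 + 11502/(11434/3))*(-34754) = (27271 + 11502*(3/11434))*(-34754) = (27271 + 17253/5717)*(-34754) = (155925560/5717)*(-34754) = -5419036912240/5717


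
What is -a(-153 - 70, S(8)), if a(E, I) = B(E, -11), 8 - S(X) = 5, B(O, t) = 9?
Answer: -9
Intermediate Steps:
S(X) = 3 (S(X) = 8 - 1*5 = 8 - 5 = 3)
a(E, I) = 9
-a(-153 - 70, S(8)) = -1*9 = -9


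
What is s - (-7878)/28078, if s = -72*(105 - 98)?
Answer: -70017/139 ≈ -503.72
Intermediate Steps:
s = -504 (s = -72*7 = -504)
s - (-7878)/28078 = -504 - (-7878)/28078 = -504 - 1*(-39/139) = -504 + 39/139 = -70017/139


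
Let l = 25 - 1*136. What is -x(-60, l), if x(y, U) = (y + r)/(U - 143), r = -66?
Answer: -63/127 ≈ -0.49606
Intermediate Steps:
l = -111 (l = 25 - 136 = -111)
x(y, U) = (-66 + y)/(-143 + U) (x(y, U) = (y - 66)/(U - 143) = (-66 + y)/(-143 + U))
-x(-60, l) = -(-66 - 60)/(-143 - 111) = -(-126)/(-254) = -(-1)*(-126)/254 = -1*63/127 = -63/127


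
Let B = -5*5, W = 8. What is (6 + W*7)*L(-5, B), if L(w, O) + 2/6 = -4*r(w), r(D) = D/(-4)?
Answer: -992/3 ≈ -330.67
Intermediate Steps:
B = -25 (B = -5*5 = -25)
r(D) = -D/4 (r(D) = D*(-¼) = -D/4)
L(w, O) = -⅓ + w (L(w, O) = -⅓ - (-1)*w = -⅓ + w)
(6 + W*7)*L(-5, B) = (6 + 8*7)*(-⅓ - 5) = (6 + 56)*(-16/3) = 62*(-16/3) = -992/3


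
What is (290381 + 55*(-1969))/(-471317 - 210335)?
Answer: -91043/340826 ≈ -0.26712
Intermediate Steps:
(290381 + 55*(-1969))/(-471317 - 210335) = (290381 - 108295)/(-681652) = 182086*(-1/681652) = -91043/340826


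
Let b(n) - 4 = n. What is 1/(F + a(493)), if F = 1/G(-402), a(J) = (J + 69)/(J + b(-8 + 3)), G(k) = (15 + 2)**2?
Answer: 71094/81455 ≈ 0.87280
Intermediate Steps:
b(n) = 4 + n
G(k) = 289 (G(k) = 17**2 = 289)
a(J) = (69 + J)/(-1 + J) (a(J) = (J + 69)/(J + (4 + (-8 + 3))) = (69 + J)/(J + (4 - 5)) = (69 + J)/(J - 1) = (69 + J)/(-1 + J))
F = 1/289 ≈ 0.0034602
1/(F + a(493)) = 1/(1/289 + (69 + 493)/(-1 + 493)) = 1/(1/289 + 562/492) = 1/(1/289 + (1/492)*562) = 1/(1/289 + 281/246) = 1/(81455/71094) = 71094/81455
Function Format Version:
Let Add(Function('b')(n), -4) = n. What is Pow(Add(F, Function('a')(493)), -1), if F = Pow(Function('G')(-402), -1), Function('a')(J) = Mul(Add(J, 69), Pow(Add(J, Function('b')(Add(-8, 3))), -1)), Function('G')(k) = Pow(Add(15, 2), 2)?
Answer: Rational(71094, 81455) ≈ 0.87280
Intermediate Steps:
Function('b')(n) = Add(4, n)
Function('G')(k) = 289 (Function('G')(k) = Pow(17, 2) = 289)
Function('a')(J) = Mul(Pow(Add(-1, J), -1), Add(69, J)) (Function('a')(J) = Mul(Add(J, 69), Pow(Add(J, Add(4, Add(-8, 3))), -1)) = Mul(Add(69, J), Pow(Add(J, Add(4, -5)), -1)) = Mul(Add(69, J), Pow(Add(J, -1), -1)) = Mul(Add(69, J), Pow(Add(-1, J), -1)) = Mul(Pow(Add(-1, J), -1), Add(69, J)))
F = Rational(1, 289) (F = Pow(289, -1) = Rational(1, 289) ≈ 0.0034602)
Pow(Add(F, Function('a')(493)), -1) = Pow(Add(Rational(1, 289), Mul(Pow(Add(-1, 493), -1), Add(69, 493))), -1) = Pow(Add(Rational(1, 289), Mul(Pow(492, -1), 562)), -1) = Pow(Add(Rational(1, 289), Mul(Rational(1, 492), 562)), -1) = Pow(Add(Rational(1, 289), Rational(281, 246)), -1) = Pow(Rational(81455, 71094), -1) = Rational(71094, 81455)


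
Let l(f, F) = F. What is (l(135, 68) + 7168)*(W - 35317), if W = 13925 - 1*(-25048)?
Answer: 26454816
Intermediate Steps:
W = 38973 (W = 13925 + 25048 = 38973)
(l(135, 68) + 7168)*(W - 35317) = (68 + 7168)*(38973 - 35317) = 7236*3656 = 26454816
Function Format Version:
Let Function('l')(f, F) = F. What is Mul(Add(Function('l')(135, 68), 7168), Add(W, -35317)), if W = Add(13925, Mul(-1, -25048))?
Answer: 26454816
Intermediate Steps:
W = 38973 (W = Add(13925, 25048) = 38973)
Mul(Add(Function('l')(135, 68), 7168), Add(W, -35317)) = Mul(Add(68, 7168), Add(38973, -35317)) = Mul(7236, 3656) = 26454816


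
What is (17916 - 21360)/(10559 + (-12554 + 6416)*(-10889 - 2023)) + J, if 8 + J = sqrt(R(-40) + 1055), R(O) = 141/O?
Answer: -634118764/79264415 + sqrt(420590)/20 ≈ 24.426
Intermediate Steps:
J = -8 + sqrt(420590)/20 (J = -8 + sqrt(141/(-40) + 1055) = -8 + sqrt(141*(-1/40) + 1055) = -8 + sqrt(-141/40 + 1055) = -8 + sqrt(42059/40) = -8 + sqrt(420590)/20 ≈ 24.426)
(17916 - 21360)/(10559 + (-12554 + 6416)*(-10889 - 2023)) + J = (17916 - 21360)/(10559 + (-12554 + 6416)*(-10889 - 2023)) + (-8 + sqrt(420590)/20) = -3444/(10559 - 6138*(-12912)) + (-8 + sqrt(420590)/20) = -3444/(10559 + 79253856) + (-8 + sqrt(420590)/20) = -3444/79264415 + (-8 + sqrt(420590)/20) = -634118764/79264415 + sqrt(420590)/20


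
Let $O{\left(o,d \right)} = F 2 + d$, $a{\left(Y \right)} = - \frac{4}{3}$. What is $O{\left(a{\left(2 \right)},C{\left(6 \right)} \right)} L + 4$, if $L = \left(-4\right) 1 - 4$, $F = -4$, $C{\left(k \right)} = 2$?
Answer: $52$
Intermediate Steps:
$a{\left(Y \right)} = - \frac{4}{3}$ ($a{\left(Y \right)} = \left(-4\right) \frac{1}{3} = - \frac{4}{3}$)
$O{\left(o,d \right)} = -8 + d$ ($O{\left(o,d \right)} = \left(-4\right) 2 + d = -8 + d$)
$L = -8$ ($L = -4 - 4 = -8$)
$O{\left(a{\left(2 \right)},C{\left(6 \right)} \right)} L + 4 = \left(-8 + 2\right) \left(-8\right) + 4 = \left(-6\right) \left(-8\right) + 4 = 48 + 4 = 52$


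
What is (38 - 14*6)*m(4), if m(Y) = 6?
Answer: -276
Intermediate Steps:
(38 - 14*6)*m(4) = (38 - 14*6)*6 = (38 - 84)*6 = -46*6 = -276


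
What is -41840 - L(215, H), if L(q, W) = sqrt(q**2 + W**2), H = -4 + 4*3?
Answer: -41840 - sqrt(46289) ≈ -42055.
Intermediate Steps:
H = 8 (H = -4 + 12 = 8)
L(q, W) = sqrt(W**2 + q**2)
-41840 - L(215, H) = -41840 - sqrt(8**2 + 215**2) = -41840 - sqrt(64 + 46225) = -41840 - sqrt(46289)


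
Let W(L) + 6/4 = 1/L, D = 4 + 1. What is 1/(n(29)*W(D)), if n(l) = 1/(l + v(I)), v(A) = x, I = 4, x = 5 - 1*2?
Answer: -320/13 ≈ -24.615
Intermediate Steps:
x = 3 (x = 5 - 2 = 3)
v(A) = 3
n(l) = 1/(3 + l) (n(l) = 1/(l + 3) = 1/(3 + l))
D = 5
W(L) = -3/2 + 1/L
1/(n(29)*W(D)) = 1/((-3/2 + 1/5)/(3 + 29)) = 1/((-3/2 + 1/5)/32) = 1/((1/32)*(-13/10)) = 1/(-13/320) = -320/13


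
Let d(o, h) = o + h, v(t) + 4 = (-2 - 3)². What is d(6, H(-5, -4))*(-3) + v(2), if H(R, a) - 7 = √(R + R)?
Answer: -18 - 3*I*√10 ≈ -18.0 - 9.4868*I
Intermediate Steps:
v(t) = 21 (v(t) = -4 + (-2 - 3)² = -4 + (-5)² = -4 + 25 = 21)
H(R, a) = 7 + √2*√R (H(R, a) = 7 + √(R + R) = 7 + √(2*R) = 7 + √2*√R)
d(o, h) = h + o
d(6, H(-5, -4))*(-3) + v(2) = ((7 + √2*√(-5)) + 6)*(-3) + 21 = ((7 + √2*(I*√5)) + 6)*(-3) + 21 = ((7 + I*√10) + 6)*(-3) + 21 = (13 + I*√10)*(-3) + 21 = (-39 - 3*I*√10) + 21 = -18 - 3*I*√10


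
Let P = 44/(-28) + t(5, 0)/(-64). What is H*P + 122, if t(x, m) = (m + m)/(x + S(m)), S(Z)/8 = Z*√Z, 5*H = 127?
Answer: 2873/35 ≈ 82.086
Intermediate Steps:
H = 127/5 (H = (⅕)*127 = 127/5 ≈ 25.400)
S(Z) = 8*Z^(3/2) (S(Z) = 8*(Z*√Z) = 8*Z^(3/2))
t(x, m) = 2*m/(x + 8*m^(3/2)) (t(x, m) = (m + m)/(x + 8*m^(3/2)) = (2*m)/(x + 8*m^(3/2)) = 2*m/(x + 8*m^(3/2)))
P = -11/7 (P = 44/(-28) + (2*0/(5 + 8*0^(3/2)))/(-64) = 44*(-1/28) + (2*0/(5 + 8*0))*(-1/64) = -11/7 + (2*0/(5 + 0))*(-1/64) = -11/7 + (2*0/5)*(-1/64) = -11/7 + (2*0*(⅕))*(-1/64) = -11/7 + 0*(-1/64) = -11/7 + 0 = -11/7 ≈ -1.5714)
H*P + 122 = (127/5)*(-11/7) + 122 = -1397/35 + 122 = 2873/35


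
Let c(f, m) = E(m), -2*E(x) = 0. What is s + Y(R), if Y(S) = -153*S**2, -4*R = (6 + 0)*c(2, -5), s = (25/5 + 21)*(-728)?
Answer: -18928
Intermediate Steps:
E(x) = 0 (E(x) = -1/2*0 = 0)
c(f, m) = 0
s = -18928 (s = (25*(1/5) + 21)*(-728) = (5 + 21)*(-728) = 26*(-728) = -18928)
R = 0 (R = -(6 + 0)*0/4 = -3*0/2 = -1/4*0 = 0)
s + Y(R) = -18928 - 153*0**2 = -18928 - 153*0 = -18928 + 0 = -18928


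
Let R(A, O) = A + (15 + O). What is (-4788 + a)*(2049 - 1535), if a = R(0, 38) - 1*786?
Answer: -2837794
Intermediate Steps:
R(A, O) = 15 + A + O
a = -733 (a = (15 + 0 + 38) - 1*786 = 53 - 786 = -733)
(-4788 + a)*(2049 - 1535) = (-4788 - 733)*(2049 - 1535) = -5521*514 = -2837794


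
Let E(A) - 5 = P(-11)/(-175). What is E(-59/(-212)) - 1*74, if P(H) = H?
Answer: -12064/175 ≈ -68.937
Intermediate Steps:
E(A) = 886/175 (E(A) = 5 - 11/(-175) = 5 - 11*(-1/175) = 5 + 11/175 = 886/175)
E(-59/(-212)) - 1*74 = 886/175 - 1*74 = 886/175 - 74 = -12064/175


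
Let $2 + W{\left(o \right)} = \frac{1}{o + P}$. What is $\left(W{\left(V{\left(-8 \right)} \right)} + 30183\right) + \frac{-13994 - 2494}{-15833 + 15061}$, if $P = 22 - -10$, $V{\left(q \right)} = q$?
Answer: $\frac{139897513}{4632} \approx 30202.0$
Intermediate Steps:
$P = 32$ ($P = 22 + 10 = 32$)
$W{\left(o \right)} = -2 + \frac{1}{32 + o}$ ($W{\left(o \right)} = -2 + \frac{1}{o + 32} = -2 + \frac{1}{32 + o}$)
$\left(W{\left(V{\left(-8 \right)} \right)} + 30183\right) + \frac{-13994 - 2494}{-15833 + 15061} = \left(\frac{-63 - -16}{32 - 8} + 30183\right) + \frac{-13994 - 2494}{-15833 + 15061} = \left(\frac{-63 + 16}{24} + 30183\right) - \frac{16488}{-772} = \left(\frac{1}{24} \left(-47\right) + 30183\right) - - \frac{4122}{193} = \left(- \frac{47}{24} + 30183\right) + \frac{4122}{193} = \frac{724345}{24} + \frac{4122}{193} = \frac{139897513}{4632}$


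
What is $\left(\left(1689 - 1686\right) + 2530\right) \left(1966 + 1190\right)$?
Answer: $7994148$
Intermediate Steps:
$\left(\left(1689 - 1686\right) + 2530\right) \left(1966 + 1190\right) = \left(\left(1689 - 1686\right) + 2530\right) 3156 = \left(3 + 2530\right) 3156 = 2533 \cdot 3156 = 7994148$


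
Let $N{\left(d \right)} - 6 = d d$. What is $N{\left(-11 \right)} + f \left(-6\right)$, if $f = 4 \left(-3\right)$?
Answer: $199$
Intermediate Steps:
$N{\left(d \right)} = 6 + d^{2}$ ($N{\left(d \right)} = 6 + d d = 6 + d^{2}$)
$f = -12$
$N{\left(-11 \right)} + f \left(-6\right) = \left(6 + \left(-11\right)^{2}\right) - -72 = \left(6 + 121\right) + 72 = 127 + 72 = 199$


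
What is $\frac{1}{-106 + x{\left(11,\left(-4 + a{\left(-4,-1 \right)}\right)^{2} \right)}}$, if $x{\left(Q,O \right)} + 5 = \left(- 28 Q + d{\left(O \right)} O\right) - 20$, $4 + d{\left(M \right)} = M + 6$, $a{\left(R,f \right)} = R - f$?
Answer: $\frac{1}{2060} \approx 0.00048544$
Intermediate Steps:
$d{\left(M \right)} = 2 + M$ ($d{\left(M \right)} = -4 + \left(M + 6\right) = -4 + \left(6 + M\right) = 2 + M$)
$x{\left(Q,O \right)} = -25 - 28 Q + O \left(2 + O\right)$ ($x{\left(Q,O \right)} = -5 - \left(20 + 28 Q - \left(2 + O\right) O\right) = -5 - \left(20 + 28 Q - O \left(2 + O\right)\right) = -25 - 28 Q + O \left(2 + O\right)$)
$\frac{1}{-106 + x{\left(11,\left(-4 + a{\left(-4,-1 \right)}\right)^{2} \right)}} = \frac{1}{-106 - \left(333 - \left(-4 - 3\right)^{2} \left(2 + \left(-4 - 3\right)^{2}\right)\right)} = \frac{1}{-106 - \left(333 - \left(-7\right)^{2} \left(2 + \left(-7\right)^{2}\right)\right)} = \frac{1}{-106 - \left(333 - 49 \left(2 + 49\right)\right)} = \frac{1}{-106 - -2166} = \frac{1}{-106 + 2166} = \frac{1}{2060}$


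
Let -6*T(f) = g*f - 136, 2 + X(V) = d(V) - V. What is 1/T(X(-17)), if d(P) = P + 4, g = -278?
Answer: 3/346 ≈ 0.0086705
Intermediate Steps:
d(P) = 4 + P
X(V) = 2 (X(V) = -2 + ((4 + V) - V) = -2 + 4 = 2)
T(f) = 68/3 + 139*f/3 (T(f) = -(-278*f - 136)/6 = -(-136 - 278*f)/6 = 68/3 + 139*f/3)
1/T(X(-17)) = 1/(68/3 + (139/3)*2) = 1/(68/3 + 278/3) = 1/(346/3) = 3/346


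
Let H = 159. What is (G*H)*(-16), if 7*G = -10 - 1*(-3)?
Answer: 2544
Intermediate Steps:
G = -1 (G = (-10 - 1*(-3))/7 = (-10 + 3)/7 = (⅐)*(-7) = -1)
(G*H)*(-16) = -1*159*(-16) = -159*(-16) = 2544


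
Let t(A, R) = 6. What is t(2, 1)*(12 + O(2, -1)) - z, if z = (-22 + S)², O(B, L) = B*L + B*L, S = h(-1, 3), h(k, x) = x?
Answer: -313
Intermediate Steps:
S = 3
O(B, L) = 2*B*L
z = 361 (z = (-22 + 3)² = (-19)² = 361)
t(2, 1)*(12 + O(2, -1)) - z = 6*(12 + 2*2*(-1)) - 1*361 = 6*(12 - 4) - 361 = 6*8 - 361 = 48 - 361 = -313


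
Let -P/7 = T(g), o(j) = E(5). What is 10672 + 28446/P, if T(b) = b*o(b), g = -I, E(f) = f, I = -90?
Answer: 5598059/525 ≈ 10663.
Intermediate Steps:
g = 90 (g = -1*(-90) = 90)
o(j) = 5
T(b) = 5*b (T(b) = b*5 = 5*b)
P = -3150 (P = -35*90 = -7*450 = -3150)
10672 + 28446/P = 10672 + 28446/(-3150) = 10672 + 28446*(-1/3150) = 10672 - 4741/525 = 5598059/525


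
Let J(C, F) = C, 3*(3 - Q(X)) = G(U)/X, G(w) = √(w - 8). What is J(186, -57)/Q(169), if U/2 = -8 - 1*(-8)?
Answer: 143433342/2313449 + 188604*I*√2/2313449 ≈ 62.0 + 0.11529*I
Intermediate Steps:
U = 0 (U = 2*(-8 - 1*(-8)) = 2*(-8 + 8) = 2*0 = 0)
G(w) = √(-8 + w)
Q(X) = 3 - 2*I*√2/(3*X) (Q(X) = 3 - √(-8 + 0)/(3*X) = 3 - √(-8)/(3*X) = 3 - 2*I*√2/(3*X))
J(186, -57)/Q(169) = 186/(3 - ⅔*I*√2/169) = 186/(3 - ⅔*I*√2*1/169) = 186/(3 - 2*I*√2/507)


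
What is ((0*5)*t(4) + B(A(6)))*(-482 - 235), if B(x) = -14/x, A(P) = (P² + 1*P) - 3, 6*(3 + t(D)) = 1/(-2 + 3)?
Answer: 3346/13 ≈ 257.38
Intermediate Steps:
t(D) = -17/6 (t(D) = -3 + 1/(6*(-2 + 3)) = -3 + (⅙)/1 = -3 + (⅙)*1 = -3 + ⅙ = -17/6)
A(P) = -3 + P + P² (A(P) = (P² + P) - 3 = (P + P²) - 3 = -3 + P + P²)
((0*5)*t(4) + B(A(6)))*(-482 - 235) = ((0*5)*(-17/6) - 14/(-3 + 6 + 6²))*(-482 - 235) = (0*(-17/6) - 14/(-3 + 6 + 36))*(-717) = (0 - 14/39)*(-717) = -14/39*(-717) = 3346/13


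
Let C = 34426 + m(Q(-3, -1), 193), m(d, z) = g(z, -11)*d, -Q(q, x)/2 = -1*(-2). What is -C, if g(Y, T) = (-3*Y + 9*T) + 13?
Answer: -37086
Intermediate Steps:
Q(q, x) = -4 (Q(q, x) = -(-2)*(-2) = -2*2 = -4)
g(Y, T) = 13 - 3*Y + 9*T
m(d, z) = d*(-86 - 3*z) (m(d, z) = (13 - 3*z + 9*(-11))*d = (13 - 3*z - 99)*d = (-86 - 3*z)*d = d*(-86 - 3*z))
C = 37086 (C = 34426 - 1*(-4)*(86 + 3*193) = 34426 - 1*(-4)*(86 + 579) = 34426 - 1*(-4)*665 = 34426 + 2660 = 37086)
-C = -1*37086 = -37086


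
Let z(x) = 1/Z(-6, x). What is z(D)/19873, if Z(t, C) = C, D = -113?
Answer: -1/2245649 ≈ -4.4531e-7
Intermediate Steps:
z(x) = 1/x
z(D)/19873 = 1/(-113*19873) = -1/113*1/19873 = -1/2245649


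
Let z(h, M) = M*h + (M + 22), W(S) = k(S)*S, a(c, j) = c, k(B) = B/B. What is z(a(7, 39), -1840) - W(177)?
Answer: -14875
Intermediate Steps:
k(B) = 1
W(S) = S (W(S) = 1*S = S)
z(h, M) = 22 + M + M*h (z(h, M) = M*h + (22 + M) = 22 + M + M*h)
z(a(7, 39), -1840) - W(177) = (22 - 1840 - 1840*7) - 1*177 = (22 - 1840 - 12880) - 177 = -14698 - 177 = -14875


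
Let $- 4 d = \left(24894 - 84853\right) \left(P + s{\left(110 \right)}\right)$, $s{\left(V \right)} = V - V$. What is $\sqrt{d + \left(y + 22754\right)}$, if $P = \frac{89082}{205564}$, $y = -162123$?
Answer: $\frac{i \sqrt{19428239308294}}{12092} \approx 364.52 i$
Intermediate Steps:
$P = \frac{44541}{102782}$ ($P = 89082 \cdot \frac{1}{205564} = \frac{44541}{102782} \approx 0.43335$)
$s{\left(V \right)} = 0$
$d = \frac{157096107}{24184}$ ($d = - \frac{\left(24894 - 84853\right) \left(\frac{44541}{102782} + 0\right)}{4} = - \frac{\left(-59959\right) \frac{44541}{102782}}{4} = \left(- \frac{1}{4}\right) \left(- \frac{157096107}{6046}\right) = \frac{157096107}{24184} \approx 6495.9$)
$\sqrt{d + \left(y + 22754\right)} = \sqrt{\frac{157096107}{24184} + \left(-162123 + 22754\right)} = \sqrt{\frac{157096107}{24184} - 139369} = \sqrt{- \frac{3213403789}{24184}} = \frac{i \sqrt{19428239308294}}{12092}$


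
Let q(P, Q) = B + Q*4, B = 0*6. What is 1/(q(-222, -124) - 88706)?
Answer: -1/89202 ≈ -1.1211e-5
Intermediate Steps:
B = 0
q(P, Q) = 4*Q (q(P, Q) = 0 + Q*4 = 0 + 4*Q = 4*Q)
1/(q(-222, -124) - 88706) = 1/(4*(-124) - 88706) = 1/(-496 - 88706) = 1/(-89202) = -1/89202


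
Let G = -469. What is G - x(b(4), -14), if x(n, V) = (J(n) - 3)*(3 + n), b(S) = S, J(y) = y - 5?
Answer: -441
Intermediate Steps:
J(y) = -5 + y
x(n, V) = (-8 + n)*(3 + n) (x(n, V) = ((-5 + n) - 3)*(3 + n) = (-8 + n)*(3 + n))
G - x(b(4), -14) = -469 - (-24 + 4*(-5 + 4)) = -469 - (-24 + 4*(-1)) = -469 - (-24 - 4) = -469 - 1*(-28) = -469 + 28 = -441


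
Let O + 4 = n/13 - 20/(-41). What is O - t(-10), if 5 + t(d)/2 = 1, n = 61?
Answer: 4893/533 ≈ 9.1801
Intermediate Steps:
t(d) = -8 (t(d) = -10 + 2*1 = -10 + 2 = -8)
O = 629/533 (O = -4 + (61/13 - 20/(-41)) = -4 + (61*(1/13) - 20*(-1/41)) = -4 + (61/13 + 20/41) = -4 + 2761/533 = 629/533 ≈ 1.1801)
O - t(-10) = 629/533 - 1*(-8) = 629/533 + 8 = 4893/533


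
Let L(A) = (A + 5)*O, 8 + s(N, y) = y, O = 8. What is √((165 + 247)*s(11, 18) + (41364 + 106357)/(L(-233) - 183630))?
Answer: √15741392371954/61818 ≈ 64.181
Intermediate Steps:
s(N, y) = -8 + y
L(A) = 40 + 8*A (L(A) = (A + 5)*8 = (5 + A)*8 = 40 + 8*A)
√((165 + 247)*s(11, 18) + (41364 + 106357)/(L(-233) - 183630)) = √((165 + 247)*(-8 + 18) + (41364 + 106357)/((40 + 8*(-233)) - 183630)) = √(412*10 + 147721/((40 - 1864) - 183630)) = √(4120 + 147721/(-1824 - 183630)) = √(4120 + 147721/(-185454)) = √(4120 + 147721*(-1/185454)) = √(4120 - 147721/185454) = √(763922759/185454) = √15741392371954/61818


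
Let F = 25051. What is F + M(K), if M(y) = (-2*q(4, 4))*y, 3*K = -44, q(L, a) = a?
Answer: 75505/3 ≈ 25168.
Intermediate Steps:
K = -44/3 (K = (⅓)*(-44) = -44/3 ≈ -14.667)
M(y) = -8*y (M(y) = (-2*4)*y = -8*y)
F + M(K) = 25051 - 8*(-44/3) = 25051 + 352/3 = 75505/3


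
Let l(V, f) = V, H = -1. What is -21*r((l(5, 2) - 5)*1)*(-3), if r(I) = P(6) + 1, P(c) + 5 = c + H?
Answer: 63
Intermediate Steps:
P(c) = -6 + c (P(c) = -5 + (c - 1) = -5 + (-1 + c) = -6 + c)
r(I) = 1 (r(I) = (-6 + 6) + 1 = 0 + 1 = 1)
-21*r((l(5, 2) - 5)*1)*(-3) = -21*1*(-3) = -21*(-3) = 63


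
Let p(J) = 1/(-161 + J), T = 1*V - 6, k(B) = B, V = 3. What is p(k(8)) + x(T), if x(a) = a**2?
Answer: 1376/153 ≈ 8.9935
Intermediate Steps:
T = -3 (T = 1*3 - 6 = 3 - 6 = -3)
p(k(8)) + x(T) = 1/(-161 + 8) + (-3)**2 = 1/(-153) + 9 = -1/153 + 9 = 1376/153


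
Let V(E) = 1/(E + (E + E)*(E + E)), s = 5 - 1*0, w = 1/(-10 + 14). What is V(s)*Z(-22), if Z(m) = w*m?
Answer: -11/210 ≈ -0.052381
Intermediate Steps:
w = ¼ (w = 1/4 = ¼ ≈ 0.25000)
Z(m) = m/4
s = 5 (s = 5 + 0 = 5)
V(E) = 1/(E + 4*E²) (V(E) = 1/(E + (2*E)*(2*E)) = 1/(E + 4*E²))
V(s)*Z(-22) = (1/(5*(1 + 4*5)))*((¼)*(-22)) = (1/(5*(1 + 20)))*(-11/2) = ((⅕)/21)*(-11/2) = ((⅕)*(1/21))*(-11/2) = (1/105)*(-11/2) = -11/210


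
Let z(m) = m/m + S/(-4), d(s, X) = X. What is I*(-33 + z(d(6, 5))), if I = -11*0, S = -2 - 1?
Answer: 0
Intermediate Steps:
S = -3
I = 0
z(m) = 7/4 (z(m) = m/m - 3/(-4) = 1 - 3*(-1/4) = 1 + 3/4 = 7/4)
I*(-33 + z(d(6, 5))) = 0*(-33 + 7/4) = 0*(-125/4) = 0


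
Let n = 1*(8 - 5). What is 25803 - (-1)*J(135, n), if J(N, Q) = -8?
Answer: 25795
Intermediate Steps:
n = 3 (n = 1*3 = 3)
25803 - (-1)*J(135, n) = 25803 - (-1)*(-8) = 25803 - 1*8 = 25803 - 8 = 25795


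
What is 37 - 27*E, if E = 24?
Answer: -611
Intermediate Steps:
37 - 27*E = 37 - 27*24 = 37 - 648 = -611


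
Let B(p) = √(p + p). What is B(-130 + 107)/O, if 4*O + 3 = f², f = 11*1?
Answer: 2*I*√46/59 ≈ 0.22991*I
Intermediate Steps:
f = 11
B(p) = √2*√p (B(p) = √(2*p) = √2*√p)
O = 59/2 (O = -¾ + (¼)*11² = -¾ + (¼)*121 = -¾ + 121/4 = 59/2 ≈ 29.500)
B(-130 + 107)/O = (√2*√(-130 + 107))/(59/2) = (√2*√(-23))*(2/59) = (√2*(I*√23))*(2/59) = (I*√46)*(2/59) = 2*I*√46/59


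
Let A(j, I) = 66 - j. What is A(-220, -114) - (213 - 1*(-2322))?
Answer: -2249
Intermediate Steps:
A(-220, -114) - (213 - 1*(-2322)) = (66 - 1*(-220)) - (213 - 1*(-2322)) = (66 + 220) - (213 + 2322) = 286 - 1*2535 = 286 - 2535 = -2249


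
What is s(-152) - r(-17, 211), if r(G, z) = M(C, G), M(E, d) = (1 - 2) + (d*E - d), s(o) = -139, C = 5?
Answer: -70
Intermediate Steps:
M(E, d) = -1 - d + E*d (M(E, d) = -1 + (E*d - d) = -1 + (-d + E*d) = -1 - d + E*d)
r(G, z) = -1 + 4*G (r(G, z) = -1 - G + 5*G = -1 + 4*G)
s(-152) - r(-17, 211) = -139 - (-1 + 4*(-17)) = -139 - (-1 - 68) = -139 - 1*(-69) = -139 + 69 = -70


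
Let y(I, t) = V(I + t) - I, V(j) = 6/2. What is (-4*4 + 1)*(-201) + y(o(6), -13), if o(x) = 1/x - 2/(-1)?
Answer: 18095/6 ≈ 3015.8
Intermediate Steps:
o(x) = 2 + 1/x (o(x) = 1/x - 2*(-1) = 1/x + 2 = 2 + 1/x)
V(j) = 3 (V(j) = 6*(1/2) = 3)
y(I, t) = 3 - I
(-4*4 + 1)*(-201) + y(o(6), -13) = (-4*4 + 1)*(-201) + (3 - (2 + 1/6)) = (-16 + 1)*(-201) + (3 - (2 + 1/6)) = -15*(-201) + (3 - 1*13/6) = 3015 + (3 - 13/6) = 3015 + 5/6 = 18095/6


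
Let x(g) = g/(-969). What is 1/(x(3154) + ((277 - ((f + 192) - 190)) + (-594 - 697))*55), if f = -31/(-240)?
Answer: -816/45606533 ≈ -1.7892e-5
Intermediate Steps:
x(g) = -g/969 (x(g) = g*(-1/969) = -g/969)
f = 31/240 (f = -31*(-1)/240 = -1*(-31/240) = 31/240 ≈ 0.12917)
1/(x(3154) + ((277 - ((f + 192) - 190)) + (-594 - 697))*55) = 1/(-1/969*3154 + ((277 - ((31/240 + 192) - 190)) + (-594 - 697))*55) = 1/(-166/51 + ((277 - (46111/240 - 190)) - 1291)*55) = 1/(-166/51 + ((277 - 1*511/240) - 1291)*55) = 1/(-166/51 + ((277 - 511/240) - 1291)*55) = 1/(-166/51 + (65969/240 - 1291)*55) = 1/(-166/51 - 243871/240*55) = 1/(-166/51 - 2682581/48) = 1/(-45606533/816) = -816/45606533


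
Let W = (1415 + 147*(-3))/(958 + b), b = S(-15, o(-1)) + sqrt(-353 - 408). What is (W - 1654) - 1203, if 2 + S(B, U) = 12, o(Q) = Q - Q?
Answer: (-2857*sqrt(761) + 2764602*I)/(sqrt(761) - 968*I) ≈ -2856.0 - 0.028652*I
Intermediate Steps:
o(Q) = 0
S(B, U) = 10 (S(B, U) = -2 + 12 = 10)
b = 10 + I*sqrt(761) (b = 10 + sqrt(-353 - 408) = 10 + sqrt(-761) = 10 + I*sqrt(761) ≈ 10.0 + 27.586*I)
W = 974/(968 + I*sqrt(761)) (W = (1415 + 147*(-3))/(958 + (10 + I*sqrt(761))) = (1415 - 441)/(968 + I*sqrt(761)) = 974/(968 + I*sqrt(761)) ≈ 1.0054 - 0.028652*I)
(W - 1654) - 1203 = ((942832/937785 - 974*I*sqrt(761)/937785) - 1654) - 1203 = (-1550153558/937785 - 974*I*sqrt(761)/937785) - 1203 = -2678308913/937785 - 974*I*sqrt(761)/937785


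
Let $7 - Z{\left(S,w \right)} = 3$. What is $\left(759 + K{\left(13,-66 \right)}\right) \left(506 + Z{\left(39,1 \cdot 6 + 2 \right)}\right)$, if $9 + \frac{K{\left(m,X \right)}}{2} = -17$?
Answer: $360570$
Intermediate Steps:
$Z{\left(S,w \right)} = 4$ ($Z{\left(S,w \right)} = 7 - 3 = 4$)
$K{\left(m,X \right)} = -52$ ($K{\left(m,X \right)} = -18 + 2 \left(-17\right) = -18 - 34 = -52$)
$\left(759 + K{\left(13,-66 \right)}\right) \left(506 + Z{\left(39,1 \cdot 6 + 2 \right)}\right) = \left(759 - 52\right) \left(506 + 4\right) = 707 \cdot 510 = 360570$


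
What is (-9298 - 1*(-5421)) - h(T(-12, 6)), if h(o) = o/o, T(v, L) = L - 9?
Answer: -3878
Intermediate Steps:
T(v, L) = -9 + L
h(o) = 1
(-9298 - 1*(-5421)) - h(T(-12, 6)) = (-9298 - 1*(-5421)) - 1*1 = (-9298 + 5421) - 1 = -3877 - 1 = -3878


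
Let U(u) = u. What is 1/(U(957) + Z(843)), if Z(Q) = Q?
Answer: 1/1800 ≈ 0.00055556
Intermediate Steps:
1/(U(957) + Z(843)) = 1/(957 + 843) = 1/1800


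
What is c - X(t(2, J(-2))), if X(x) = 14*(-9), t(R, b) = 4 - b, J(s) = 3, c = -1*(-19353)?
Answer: 19479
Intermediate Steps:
c = 19353
X(x) = -126
c - X(t(2, J(-2))) = 19353 - 1*(-126) = 19353 + 126 = 19479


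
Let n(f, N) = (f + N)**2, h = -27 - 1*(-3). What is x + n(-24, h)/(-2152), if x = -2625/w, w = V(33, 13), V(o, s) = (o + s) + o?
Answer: -728877/21251 ≈ -34.298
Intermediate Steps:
V(o, s) = s + 2*o
w = 79 (w = 13 + 2*33 = 13 + 66 = 79)
h = -24 (h = -27 + 3 = -24)
n(f, N) = (N + f)**2
x = -2625/79 ≈ -33.228
x + n(-24, h)/(-2152) = -2625/79 + (-24 - 24)**2/(-2152) = -2625/79 + (-48)**2*(-1/2152) = -2625/79 + 2304*(-1/2152) = -2625/79 - 288/269 = -728877/21251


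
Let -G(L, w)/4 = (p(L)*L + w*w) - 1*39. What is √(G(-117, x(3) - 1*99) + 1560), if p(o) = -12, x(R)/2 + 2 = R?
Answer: 8*I*√649 ≈ 203.8*I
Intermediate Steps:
x(R) = -4 + 2*R
G(L, w) = 156 - 4*w² + 48*L (G(L, w) = -4*((-12*L + w*w) - 1*39) = -4*((-12*L + w²) - 39) = -4*((w² - 12*L) - 39) = -4*(-39 + w² - 12*L) = 156 - 4*w² + 48*L)
√(G(-117, x(3) - 1*99) + 1560) = √((156 - 4*((-4 + 2*3) - 1*99)² + 48*(-117)) + 1560) = √((156 - 4*((-4 + 6) - 99)² - 5616) + 1560) = √((156 - 4*(2 - 99)² - 5616) + 1560) = √((156 - 4*(-97)² - 5616) + 1560) = √((156 - 4*9409 - 5616) + 1560) = √((156 - 37636 - 5616) + 1560) = √(-43096 + 1560) = √(-41536) = 8*I*√649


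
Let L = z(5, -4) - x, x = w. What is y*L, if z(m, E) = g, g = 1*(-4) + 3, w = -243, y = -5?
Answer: -1210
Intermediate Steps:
g = -1 (g = -4 + 3 = -1)
z(m, E) = -1
x = -243
L = 242 (L = -1 - 1*(-243) = -1 + 243 = 242)
y*L = -5*242 = -1210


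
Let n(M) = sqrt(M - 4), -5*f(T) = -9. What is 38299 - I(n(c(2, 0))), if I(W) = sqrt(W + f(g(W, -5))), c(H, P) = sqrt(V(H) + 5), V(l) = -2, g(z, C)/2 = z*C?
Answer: 38299 - sqrt(45 + 25*I*sqrt(4 - sqrt(3)))/5 ≈ 38298.0 - 0.52293*I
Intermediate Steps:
g(z, C) = 2*C*z (g(z, C) = 2*(z*C) = 2*(C*z) = 2*C*z)
f(T) = 9/5 (f(T) = -1/5*(-9) = 9/5)
c(H, P) = sqrt(3) (c(H, P) = sqrt(-2 + 5) = sqrt(3))
n(M) = sqrt(-4 + M)
I(W) = sqrt(9/5 + W) (I(W) = sqrt(W + 9/5) = sqrt(9/5 + W))
38299 - I(n(c(2, 0))) = 38299 - sqrt(45 + 25*sqrt(-4 + sqrt(3)))/5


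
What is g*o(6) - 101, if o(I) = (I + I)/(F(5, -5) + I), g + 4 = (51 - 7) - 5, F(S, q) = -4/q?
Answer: -667/17 ≈ -39.235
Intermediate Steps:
g = 35 (g = -4 + ((51 - 7) - 5) = -4 + (44 - 5) = -4 + 39 = 35)
o(I) = 2*I/(⅘ + I) (o(I) = (I + I)/(-4/(-5) + I) = (2*I)/(-4*(-⅕) + I) = (2*I)/(⅘ + I) = 2*I/(⅘ + I))
g*o(6) - 101 = 35*(10*6/(4 + 5*6)) - 101 = 35*(10*6/(4 + 30)) - 101 = 35*(10*6/34) - 101 = 35*(10*6*(1/34)) - 101 = 35*(30/17) - 101 = 1050/17 - 101 = -667/17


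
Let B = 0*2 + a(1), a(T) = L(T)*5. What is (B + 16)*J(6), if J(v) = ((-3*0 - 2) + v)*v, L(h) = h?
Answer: 504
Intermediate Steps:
a(T) = 5*T (a(T) = T*5 = 5*T)
J(v) = v*(-2 + v) (J(v) = ((0 - 2) + v)*v = (-2 + v)*v = v*(-2 + v))
B = 5 (B = 0*2 + 5*1 = 0 + 5 = 5)
(B + 16)*J(6) = (5 + 16)*(6*(-2 + 6)) = 21*(6*4) = 21*24 = 504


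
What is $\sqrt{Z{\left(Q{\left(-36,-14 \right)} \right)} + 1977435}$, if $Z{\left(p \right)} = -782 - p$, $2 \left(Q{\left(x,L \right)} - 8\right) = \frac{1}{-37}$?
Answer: $\frac{\sqrt{10824108094}}{74} \approx 1405.9$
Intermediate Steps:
$Q{\left(x,L \right)} = \frac{591}{74}$ ($Q{\left(x,L \right)} = 8 + \frac{1}{2 \left(-37\right)} = 8 + \frac{1}{2} \left(- \frac{1}{37}\right) = 8 - \frac{1}{74} = \frac{591}{74}$)
$\sqrt{Z{\left(Q{\left(-36,-14 \right)} \right)} + 1977435} = \sqrt{\left(-782 - \frac{591}{74}\right) + 1977435} = \sqrt{- \frac{58459}{74} + 1977435} = \sqrt{\frac{146271731}{74}} = \frac{\sqrt{10824108094}}{74}$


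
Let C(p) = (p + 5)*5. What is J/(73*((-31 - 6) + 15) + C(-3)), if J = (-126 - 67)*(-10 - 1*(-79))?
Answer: 4439/532 ≈ 8.3440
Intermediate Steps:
C(p) = 25 + 5*p (C(p) = (5 + p)*5 = 25 + 5*p)
J = -13317 (J = -193*(-10 + 79) = -193*69 = -13317)
J/(73*((-31 - 6) + 15) + C(-3)) = -13317/(73*((-31 - 6) + 15) + (25 + 5*(-3))) = -13317/(73*(-37 + 15) + (25 - 15)) = -13317/(73*(-22) + 10) = -13317/(-1606 + 10) = -13317/(-1596) = -13317*(-1/1596) = 4439/532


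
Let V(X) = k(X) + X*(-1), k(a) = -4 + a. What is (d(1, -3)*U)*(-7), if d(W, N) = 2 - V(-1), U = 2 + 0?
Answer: -84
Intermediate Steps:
U = 2
V(X) = -4 (V(X) = (-4 + X) + X*(-1) = (-4 + X) - X = -4)
d(W, N) = 6 (d(W, N) = 2 - 1*(-4) = 2 + 4 = 6)
(d(1, -3)*U)*(-7) = (6*2)*(-7) = 12*(-7) = -84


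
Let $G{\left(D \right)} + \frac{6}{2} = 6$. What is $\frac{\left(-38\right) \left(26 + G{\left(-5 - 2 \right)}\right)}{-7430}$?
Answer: $\frac{551}{3715} \approx 0.14832$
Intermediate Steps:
$G{\left(D \right)} = 3$ ($G{\left(D \right)} = -3 + 6 = 3$)
$\frac{\left(-38\right) \left(26 + G{\left(-5 - 2 \right)}\right)}{-7430} = \frac{\left(-38\right) \left(26 + 3\right)}{-7430} = \left(-38\right) 29 \left(- \frac{1}{7430}\right) = \left(-1102\right) \left(- \frac{1}{7430}\right) = \frac{551}{3715}$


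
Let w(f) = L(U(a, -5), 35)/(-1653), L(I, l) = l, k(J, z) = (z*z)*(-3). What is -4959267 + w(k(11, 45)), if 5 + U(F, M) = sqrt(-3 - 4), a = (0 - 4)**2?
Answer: -8197668386/1653 ≈ -4.9593e+6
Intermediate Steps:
a = 16 (a = (-4)**2 = 16)
k(J, z) = -3*z**2 (k(J, z) = z**2*(-3) = -3*z**2)
U(F, M) = -5 + I*sqrt(7) (U(F, M) = -5 + sqrt(-3 - 4) = -5 + sqrt(-7) = -5 + I*sqrt(7))
w(f) = -35/1653 (w(f) = 35/(-1653) = 35*(-1/1653) = -35/1653)
-4959267 + w(k(11, 45)) = -4959267 - 35/1653 = -8197668386/1653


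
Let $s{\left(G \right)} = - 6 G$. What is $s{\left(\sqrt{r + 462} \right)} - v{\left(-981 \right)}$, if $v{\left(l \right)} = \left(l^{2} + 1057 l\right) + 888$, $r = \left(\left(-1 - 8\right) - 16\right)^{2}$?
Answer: $73668 - 6 \sqrt{1087} \approx 73470.0$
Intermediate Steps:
$r = 625$ ($r = \left(-9 - 16\right)^{2} = \left(-25\right)^{2} = 625$)
$v{\left(l \right)} = 888 + l^{2} + 1057 l$
$s{\left(\sqrt{r + 462} \right)} - v{\left(-981 \right)} = - 6 \sqrt{625 + 462} - \left(888 + \left(-981\right)^{2} + 1057 \left(-981\right)\right) = - 6 \sqrt{1087} - \left(888 + 962361 - 1036917\right) = - 6 \sqrt{1087} - -73668 = - 6 \sqrt{1087} + 73668 = 73668 - 6 \sqrt{1087}$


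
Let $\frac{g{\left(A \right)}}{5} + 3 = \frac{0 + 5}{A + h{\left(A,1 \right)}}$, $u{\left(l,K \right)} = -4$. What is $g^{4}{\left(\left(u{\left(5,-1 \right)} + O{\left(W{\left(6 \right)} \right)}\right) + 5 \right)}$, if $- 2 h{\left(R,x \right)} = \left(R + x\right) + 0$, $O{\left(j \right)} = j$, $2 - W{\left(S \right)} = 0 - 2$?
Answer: $\frac{625}{16} \approx 39.063$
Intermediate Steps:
$W{\left(S \right)} = 4$ ($W{\left(S \right)} = 2 - \left(0 - 2\right) = 2 - -2 = 2 + 2 = 4$)
$h{\left(R,x \right)} = - \frac{R}{2} - \frac{x}{2}$ ($h{\left(R,x \right)} = - \frac{\left(R + x\right) + 0}{2} = - \frac{R + x}{2} = - \frac{R}{2} - \frac{x}{2}$)
$g{\left(A \right)} = -15 + \frac{25}{- \frac{1}{2} + \frac{A}{2}}$ ($g{\left(A \right)} = -15 + 5 \frac{0 + 5}{A - \left(\frac{1}{2} + \frac{A}{2}\right)} = -15 + 5 \frac{5}{A - \left(\frac{1}{2} + \frac{A}{2}\right)} = -15 + 5 \frac{5}{- \frac{1}{2} + \frac{A}{2}} = -15 + \frac{25}{- \frac{1}{2} + \frac{A}{2}}$)
$g^{4}{\left(\left(u{\left(5,-1 \right)} + O{\left(W{\left(6 \right)} \right)}\right) + 5 \right)} = \left(\frac{5 \left(13 - 3 \left(\left(-4 + 4\right) + 5\right)\right)}{-1 + \left(\left(-4 + 4\right) + 5\right)}\right)^{4} = \left(\frac{5 \left(13 - 3 \left(0 + 5\right)\right)}{-1 + \left(0 + 5\right)}\right)^{4} = \left(\frac{5 \left(13 - 15\right)}{-1 + 5}\right)^{4} = \left(\frac{5 \left(13 - 15\right)}{4}\right)^{4} = \left(5 \cdot \frac{1}{4} \left(-2\right)\right)^{4} = \left(- \frac{5}{2}\right)^{4} = \frac{625}{16}$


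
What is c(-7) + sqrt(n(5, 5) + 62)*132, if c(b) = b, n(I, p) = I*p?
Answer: -7 + 132*sqrt(87) ≈ 1224.2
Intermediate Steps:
c(-7) + sqrt(n(5, 5) + 62)*132 = -7 + sqrt(5*5 + 62)*132 = -7 + sqrt(25 + 62)*132 = -7 + sqrt(87)*132 = -7 + 132*sqrt(87)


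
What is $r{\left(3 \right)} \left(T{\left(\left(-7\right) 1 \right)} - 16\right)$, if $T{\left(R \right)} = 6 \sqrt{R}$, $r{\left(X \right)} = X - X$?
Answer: $0$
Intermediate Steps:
$r{\left(X \right)} = 0$
$r{\left(3 \right)} \left(T{\left(\left(-7\right) 1 \right)} - 16\right) = 0 \left(6 \sqrt{\left(-7\right) 1} - 16\right) = 0 \left(6 \sqrt{-7} - 16\right) = 0 \left(6 i \sqrt{7} - 16\right) = 0 \left(-16 + 6 i \sqrt{7}\right) = 0$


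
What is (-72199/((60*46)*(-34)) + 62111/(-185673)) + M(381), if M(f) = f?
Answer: 43437588919/113879440 ≈ 381.44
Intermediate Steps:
(-72199/((60*46)*(-34)) + 62111/(-185673)) + M(381) = (-72199/((60*46)*(-34)) + 62111/(-185673)) + 381 = (-72199/(2760*(-34)) + 62111*(-1/185673)) + 381 = (-72199/(-93840) - 62111/185673) + 381 = (-72199*(-1/93840) - 62111/185673) + 381 = (4247/5520 - 62111/185673) + 381 = 49522279/113879440 + 381 = 43437588919/113879440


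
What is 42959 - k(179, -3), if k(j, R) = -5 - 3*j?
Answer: 43501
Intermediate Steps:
42959 - k(179, -3) = 42959 - (-5 - 3*179) = 42959 - (-5 - 537) = 42959 - 1*(-542) = 42959 + 542 = 43501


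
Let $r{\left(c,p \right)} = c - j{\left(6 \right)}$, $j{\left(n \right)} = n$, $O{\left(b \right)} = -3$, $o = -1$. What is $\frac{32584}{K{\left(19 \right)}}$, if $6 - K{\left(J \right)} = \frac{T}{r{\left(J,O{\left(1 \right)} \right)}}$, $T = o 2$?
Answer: $\frac{52949}{10} \approx 5294.9$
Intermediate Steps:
$T = -2$ ($T = \left(-1\right) 2 = -2$)
$r{\left(c,p \right)} = -6 + c$ ($r{\left(c,p \right)} = c - 6 = -6 + c$)
$K{\left(J \right)} = 6 + \frac{2}{-6 + J}$ ($K{\left(J \right)} = 6 - - \frac{2}{-6 + J} = 6 + \frac{2}{-6 + J}$)
$\frac{32584}{K{\left(19 \right)}} = \frac{32584}{2 \frac{1}{-6 + 19} \left(-17 + 3 \cdot 19\right)} = \frac{32584}{2 \cdot \frac{1}{13} \left(-17 + 57\right)} = \frac{32584}{2 \cdot \frac{1}{13} \cdot 40} = \frac{32584}{\frac{80}{13}} = 32584 \cdot \frac{13}{80} = \frac{52949}{10}$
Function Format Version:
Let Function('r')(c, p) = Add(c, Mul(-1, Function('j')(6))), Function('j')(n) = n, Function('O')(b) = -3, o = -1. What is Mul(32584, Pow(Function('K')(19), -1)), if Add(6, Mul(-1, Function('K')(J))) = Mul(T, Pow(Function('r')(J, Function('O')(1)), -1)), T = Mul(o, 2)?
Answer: Rational(52949, 10) ≈ 5294.9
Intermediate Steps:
T = -2 (T = Mul(-1, 2) = -2)
Function('r')(c, p) = Add(-6, c) (Function('r')(c, p) = Add(c, Mul(-1, 6)) = Add(c, -6) = Add(-6, c))
Function('K')(J) = Add(6, Mul(2, Pow(Add(-6, J), -1))) (Function('K')(J) = Add(6, Mul(-1, Mul(-2, Pow(Add(-6, J), -1)))) = Add(6, Mul(2, Pow(Add(-6, J), -1))))
Mul(32584, Pow(Function('K')(19), -1)) = Mul(32584, Pow(Mul(2, Pow(Add(-6, 19), -1), Add(-17, Mul(3, 19))), -1)) = Mul(32584, Pow(Mul(2, Pow(13, -1), Add(-17, 57)), -1)) = Mul(32584, Pow(Mul(2, Rational(1, 13), 40), -1)) = Mul(32584, Pow(Rational(80, 13), -1)) = Mul(32584, Rational(13, 80)) = Rational(52949, 10)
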